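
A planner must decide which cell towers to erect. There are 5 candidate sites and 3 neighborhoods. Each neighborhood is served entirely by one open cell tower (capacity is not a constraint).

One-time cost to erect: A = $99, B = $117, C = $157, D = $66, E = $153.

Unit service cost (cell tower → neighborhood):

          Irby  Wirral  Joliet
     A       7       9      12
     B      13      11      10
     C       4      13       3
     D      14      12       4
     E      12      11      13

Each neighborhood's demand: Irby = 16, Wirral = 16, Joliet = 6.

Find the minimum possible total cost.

For any fixed open set, each neighborhood goes to its cheapest open site; total = fixed + service.
{A}: Irby→A 7·16=112, Wirral→A 9·16=144, Joliet→A 12·6=72. Service 328; fixed 99; total 427.
{A, D}: service 280 + fixed 165 = 445
{C}: Irby→C 4·16=64, Wirral→C 13·16=208, Joliet→C 3·6=18. Service 290; fixed 157; total 447.
{A, B, C, D, E}: Irby→C 4·16=64, Wirral→A 9·16=144, Joliet→C 3·6=18. Service 226; fixed 592; total 818.
No other subset beats 427.

Minimum total cost: 427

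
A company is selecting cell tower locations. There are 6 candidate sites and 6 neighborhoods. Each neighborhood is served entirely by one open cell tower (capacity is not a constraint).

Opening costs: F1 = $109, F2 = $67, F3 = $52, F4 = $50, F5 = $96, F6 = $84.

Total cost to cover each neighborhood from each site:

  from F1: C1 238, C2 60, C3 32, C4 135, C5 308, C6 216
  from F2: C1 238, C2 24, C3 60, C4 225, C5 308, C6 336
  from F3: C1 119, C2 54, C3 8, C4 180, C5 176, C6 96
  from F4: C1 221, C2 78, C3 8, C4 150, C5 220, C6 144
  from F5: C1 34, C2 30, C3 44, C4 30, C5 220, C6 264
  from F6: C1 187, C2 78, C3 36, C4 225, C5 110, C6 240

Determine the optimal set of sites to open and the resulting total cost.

Open F3 and F5; minimum total cost 522.

For any fixed open set, each neighborhood goes to its cheapest open site; total = fixed + service.
{F3, F5}: C1→F5 34, C2→F5 30, C3→F3 8, C4→F5 30, C5→F3 176, C6→F3 96. Service 374; fixed 148; total 522.
{F3, F5, F6}: C1→F5 34, C2→F5 30, C3→F3 8, C4→F5 30, C5→F6 110, C6→F3 96. Service 308; fixed 232; total 540.
{F3, F4, F5}: C1→F5 34, C2→F5 30, C3→F3 8, C4→F5 30, C5→F3 176, C6→F3 96. Service 374; fixed 198; total 572.
{F1, F2, F3, F4, F5, F6}: C1→F5 34, C2→F2 24, C3→F3 8, C4→F5 30, C5→F6 110, C6→F3 96. Service 302; fixed 458; total 760.
No other subset beats 522.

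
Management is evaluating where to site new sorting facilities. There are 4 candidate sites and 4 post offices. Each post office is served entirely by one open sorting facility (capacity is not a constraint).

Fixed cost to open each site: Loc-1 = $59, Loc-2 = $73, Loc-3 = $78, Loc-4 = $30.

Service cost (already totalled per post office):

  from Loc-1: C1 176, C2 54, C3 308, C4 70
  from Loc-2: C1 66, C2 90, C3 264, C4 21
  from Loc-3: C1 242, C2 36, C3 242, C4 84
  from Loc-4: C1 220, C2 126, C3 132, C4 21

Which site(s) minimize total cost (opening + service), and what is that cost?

For any fixed open set, each post office goes to its cheapest open site; total = fixed + service.
{Loc-2, Loc-4}: C1→Loc-2 66, C2→Loc-2 90, C3→Loc-4 132, C4→Loc-2 21. Service 309; fixed 103; total 412.
{Loc-1, Loc-2, Loc-4}: service 273 + fixed 162 = 435
{Loc-2, Loc-3, Loc-4}: C1→Loc-2 66, C2→Loc-3 36, C3→Loc-4 132, C4→Loc-2 21. Service 255; fixed 181; total 436.
{Loc-1, Loc-2, Loc-3, Loc-4}: C1→Loc-2 66, C2→Loc-3 36, C3→Loc-4 132, C4→Loc-2 21. Service 255; fixed 240; total 495.
No other subset beats 412.

Open Loc-2 and Loc-4; minimum total cost 412.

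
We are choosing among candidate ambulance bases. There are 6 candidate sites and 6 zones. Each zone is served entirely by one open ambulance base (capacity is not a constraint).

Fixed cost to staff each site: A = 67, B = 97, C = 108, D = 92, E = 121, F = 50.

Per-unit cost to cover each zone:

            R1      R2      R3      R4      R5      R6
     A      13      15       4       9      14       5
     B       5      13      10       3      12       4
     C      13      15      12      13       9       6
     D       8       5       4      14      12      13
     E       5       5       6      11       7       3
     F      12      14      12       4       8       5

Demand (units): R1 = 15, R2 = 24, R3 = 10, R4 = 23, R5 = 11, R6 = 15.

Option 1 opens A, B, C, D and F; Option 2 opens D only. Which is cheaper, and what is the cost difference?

Option 1: {A, B, C, D, F}: R1→B 5·15=75, R2→D 5·24=120, R3→A 4·10=40, R4→B 3·23=69, R5→F 8·11=88, R6→B 4·15=60. Service 452; fixed 414; total 866.
Option 2: {D}: R1→D 8·15=120, R2→D 5·24=120, R3→D 4·10=40, R4→D 14·23=322, R5→D 12·11=132, R6→D 13·15=195. Service 929; fixed 92; total 1021.
Difference: |866 − 1021| = 155.

Option 1 is cheaper by 155.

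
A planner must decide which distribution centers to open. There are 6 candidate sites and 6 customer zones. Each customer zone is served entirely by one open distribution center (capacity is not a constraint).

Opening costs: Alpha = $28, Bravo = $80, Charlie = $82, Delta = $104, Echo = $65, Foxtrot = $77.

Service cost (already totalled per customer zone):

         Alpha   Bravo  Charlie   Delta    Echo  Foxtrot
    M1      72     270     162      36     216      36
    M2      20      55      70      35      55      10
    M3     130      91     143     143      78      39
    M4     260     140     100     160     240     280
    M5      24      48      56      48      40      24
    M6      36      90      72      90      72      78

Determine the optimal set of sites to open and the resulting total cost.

Open Alpha, Charlie and Foxtrot; minimum total cost 432.

For any fixed open set, each customer zone goes to its cheapest open site; total = fixed + service.
{Alpha, Charlie, Foxtrot}: M1→Foxtrot 36, M2→Foxtrot 10, M3→Foxtrot 39, M4→Charlie 100, M5→Alpha 24, M6→Alpha 36. Service 245; fixed 187; total 432.
{Charlie, Foxtrot}: service 281 + fixed 159 = 440
{Alpha, Bravo, Foxtrot}: service 285 + fixed 185 = 470
{Alpha, Bravo, Charlie, Delta, Echo, Foxtrot}: M1→Delta 36, M2→Foxtrot 10, M3→Foxtrot 39, M4→Charlie 100, M5→Alpha 24, M6→Alpha 36. Service 245; fixed 436; total 681.
No other subset beats 432.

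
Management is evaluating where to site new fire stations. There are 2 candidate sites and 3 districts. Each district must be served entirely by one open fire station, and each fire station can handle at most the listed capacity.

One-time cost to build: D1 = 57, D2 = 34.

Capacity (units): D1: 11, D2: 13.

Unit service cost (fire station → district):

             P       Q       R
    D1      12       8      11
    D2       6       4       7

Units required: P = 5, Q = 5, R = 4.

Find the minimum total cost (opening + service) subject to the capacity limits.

Minimum total cost: 185

Open {D1, D2}: P→D2 6·5=30, Q→D2 4·5=20, R→D1 11·4=44.
Loads: D1 carries 4/11, D2 carries 10/13. Service 94; fixed 91; total 185.
Next best feasible plan costs 189.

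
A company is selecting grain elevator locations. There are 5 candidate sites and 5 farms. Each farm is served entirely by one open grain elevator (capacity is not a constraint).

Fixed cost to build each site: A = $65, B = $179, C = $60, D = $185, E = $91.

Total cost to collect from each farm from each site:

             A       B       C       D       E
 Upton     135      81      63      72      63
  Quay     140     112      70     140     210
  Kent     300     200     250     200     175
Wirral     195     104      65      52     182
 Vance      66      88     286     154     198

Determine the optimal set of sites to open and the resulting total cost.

Open A and C; minimum total cost 639.

For any fixed open set, each farm goes to its cheapest open site; total = fixed + service.
{A, C}: Upton→C 63, Quay→C 70, Kent→C 250, Wirral→C 65, Vance→A 66. Service 514; fixed 125; total 639.
{A, C, E}: service 439 + fixed 216 = 655
{C, E}: service 571 + fixed 151 = 722
{A, B, C, D, E}: Upton→C 63, Quay→C 70, Kent→E 175, Wirral→D 52, Vance→A 66. Service 426; fixed 580; total 1006.
No other subset beats 639.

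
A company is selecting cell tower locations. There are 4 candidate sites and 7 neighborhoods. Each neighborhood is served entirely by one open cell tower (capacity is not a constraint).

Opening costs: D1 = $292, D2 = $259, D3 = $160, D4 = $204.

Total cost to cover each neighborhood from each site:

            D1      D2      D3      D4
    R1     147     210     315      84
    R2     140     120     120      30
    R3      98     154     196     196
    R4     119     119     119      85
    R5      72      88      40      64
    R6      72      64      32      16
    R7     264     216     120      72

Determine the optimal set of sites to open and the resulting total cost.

For any fixed open set, each neighborhood goes to its cheapest open site; total = fixed + service.
{D4}: R1→D4 84, R2→D4 30, R3→D4 196, R4→D4 85, R5→D4 64, R6→D4 16, R7→D4 72. Service 547; fixed 204; total 751.
{D3, D4}: service 523 + fixed 364 = 887
{D1, D4}: R1→D4 84, R2→D4 30, R3→D1 98, R4→D4 85, R5→D4 64, R6→D4 16, R7→D4 72. Service 449; fixed 496; total 945.
{D1, D2, D3, D4}: R1→D4 84, R2→D4 30, R3→D1 98, R4→D4 85, R5→D3 40, R6→D4 16, R7→D4 72. Service 425; fixed 915; total 1340.
No other subset beats 751.

Open D4 only; minimum total cost 751.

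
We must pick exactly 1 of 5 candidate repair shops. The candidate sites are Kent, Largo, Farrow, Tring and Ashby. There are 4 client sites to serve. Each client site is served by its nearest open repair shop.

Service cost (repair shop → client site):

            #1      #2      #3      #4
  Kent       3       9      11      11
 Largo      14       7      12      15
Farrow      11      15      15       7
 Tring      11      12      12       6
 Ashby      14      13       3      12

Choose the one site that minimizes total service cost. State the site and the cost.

Choose Kent only; total service cost 34.

With exactly 1 open, each client site uses its cheapest among the chosen.
{Kent}: #1→Kent 3, #2→Kent 9, #3→Kent 11, #4→Kent 11. Service cost 34.
{Tring}: service cost 41
{Ashby}: service cost 42
Among all 5 size-1 choices, {Kent} is lowest.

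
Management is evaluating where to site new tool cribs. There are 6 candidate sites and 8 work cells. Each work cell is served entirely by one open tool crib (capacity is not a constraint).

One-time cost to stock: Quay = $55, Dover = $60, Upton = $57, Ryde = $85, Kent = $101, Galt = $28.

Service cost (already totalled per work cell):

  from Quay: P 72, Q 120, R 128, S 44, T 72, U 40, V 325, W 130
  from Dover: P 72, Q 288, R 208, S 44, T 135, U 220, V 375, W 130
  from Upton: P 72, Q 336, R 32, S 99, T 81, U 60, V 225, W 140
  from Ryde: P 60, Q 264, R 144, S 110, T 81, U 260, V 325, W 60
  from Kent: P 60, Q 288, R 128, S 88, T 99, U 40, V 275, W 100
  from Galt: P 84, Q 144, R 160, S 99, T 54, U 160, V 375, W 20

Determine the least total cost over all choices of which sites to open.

Minimum total cost: 747

For any fixed open set, each work cell goes to its cheapest open site; total = fixed + service.
{Quay, Upton, Galt}: P→Quay 72, Q→Quay 120, R→Upton 32, S→Quay 44, T→Galt 54, U→Quay 40, V→Upton 225, W→Galt 20. Service 607; fixed 140; total 747.
{Upton, Galt}: service 706 + fixed 85 = 791
{Dover, Upton, Galt}: P→Dover 72, Q→Galt 144, R→Upton 32, S→Dover 44, T→Galt 54, U→Upton 60, V→Upton 225, W→Galt 20. Service 651; fixed 145; total 796.
{Quay, Dover, Upton, Ryde, Kent, Galt}: service 595 + fixed 386 = 981
No other subset beats 747.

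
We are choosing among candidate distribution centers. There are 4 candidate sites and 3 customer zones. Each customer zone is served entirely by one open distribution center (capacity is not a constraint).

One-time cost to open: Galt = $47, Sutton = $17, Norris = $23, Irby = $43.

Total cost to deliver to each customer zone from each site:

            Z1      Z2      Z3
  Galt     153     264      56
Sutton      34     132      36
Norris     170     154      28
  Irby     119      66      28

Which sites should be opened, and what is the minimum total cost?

For any fixed open set, each customer zone goes to its cheapest open site; total = fixed + service.
{Sutton, Irby}: Z1→Sutton 34, Z2→Irby 66, Z3→Irby 28. Service 128; fixed 60; total 188.
{Sutton, Norris, Irby}: Z1→Sutton 34, Z2→Irby 66, Z3→Norris 28. Service 128; fixed 83; total 211.
{Sutton}: service 202 + fixed 17 = 219
{Galt, Sutton, Norris, Irby}: service 128 + fixed 130 = 258
No other subset beats 188.

Open Sutton and Irby; minimum total cost 188.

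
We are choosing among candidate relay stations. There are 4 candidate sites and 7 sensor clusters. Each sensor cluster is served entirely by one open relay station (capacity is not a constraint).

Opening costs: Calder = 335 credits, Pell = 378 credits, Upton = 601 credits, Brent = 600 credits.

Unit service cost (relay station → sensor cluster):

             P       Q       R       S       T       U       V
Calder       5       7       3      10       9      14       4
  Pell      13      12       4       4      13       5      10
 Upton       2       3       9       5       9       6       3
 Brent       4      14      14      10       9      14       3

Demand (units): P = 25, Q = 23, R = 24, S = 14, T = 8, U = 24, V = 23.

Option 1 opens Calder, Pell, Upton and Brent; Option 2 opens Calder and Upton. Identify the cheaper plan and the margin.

Option 2 is cheaper by 940.

Option 1: {Calder, Pell, Upton, Brent}: P→Upton 2·25=50, Q→Upton 3·23=69, R→Calder 3·24=72, S→Pell 4·14=56, T→Calder 9·8=72, U→Pell 5·24=120, V→Upton 3·23=69. Service 508; fixed 1914; total 2422.
Option 2: {Calder, Upton}: P→Upton 2·25=50, Q→Upton 3·23=69, R→Calder 3·24=72, S→Upton 5·14=70, T→Calder 9·8=72, U→Upton 6·24=144, V→Upton 3·23=69. Service 546; fixed 936; total 1482.
Difference: |2422 − 1482| = 940.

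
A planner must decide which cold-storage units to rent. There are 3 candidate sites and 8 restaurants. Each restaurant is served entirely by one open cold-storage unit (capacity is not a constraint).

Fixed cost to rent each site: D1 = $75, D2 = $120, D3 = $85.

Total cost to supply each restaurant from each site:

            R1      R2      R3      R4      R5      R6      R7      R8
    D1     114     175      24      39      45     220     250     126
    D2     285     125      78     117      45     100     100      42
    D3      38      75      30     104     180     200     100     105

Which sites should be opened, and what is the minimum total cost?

For any fixed open set, each restaurant goes to its cheapest open site; total = fixed + service.
{D2, D3}: R1→D3 38, R2→D3 75, R3→D3 30, R4→D3 104, R5→D2 45, R6→D2 100, R7→D2 100, R8→D2 42. Service 534; fixed 205; total 739.
{D1, D2, D3}: R1→D3 38, R2→D3 75, R3→D1 24, R4→D1 39, R5→D1 45, R6→D2 100, R7→D2 100, R8→D2 42. Service 463; fixed 280; total 743.
{D1, D2}: service 589 + fixed 195 = 784
{D1}: R1→D1 114, R2→D1 175, R3→D1 24, R4→D1 39, R5→D1 45, R6→D1 220, R7→D1 250, R8→D1 126. Service 993; fixed 75; total 1068.
No other subset beats 739.

Open D2 and D3; minimum total cost 739.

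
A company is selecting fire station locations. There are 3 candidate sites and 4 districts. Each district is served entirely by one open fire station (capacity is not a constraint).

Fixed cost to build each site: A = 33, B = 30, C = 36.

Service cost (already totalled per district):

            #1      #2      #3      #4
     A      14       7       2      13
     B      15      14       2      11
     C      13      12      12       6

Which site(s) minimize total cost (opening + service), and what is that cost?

Open A only; minimum total cost 69.

For any fixed open set, each district goes to its cheapest open site; total = fixed + service.
{A}: #1→A 14, #2→A 7, #3→A 2, #4→A 13. Service 36; fixed 33; total 69.
{B}: #1→B 15, #2→B 14, #3→B 2, #4→B 11. Service 42; fixed 30; total 72.
{C}: #1→C 13, #2→C 12, #3→C 12, #4→C 6. Service 43; fixed 36; total 79.
{A, B, C}: service 28 + fixed 99 = 127
No other subset beats 69.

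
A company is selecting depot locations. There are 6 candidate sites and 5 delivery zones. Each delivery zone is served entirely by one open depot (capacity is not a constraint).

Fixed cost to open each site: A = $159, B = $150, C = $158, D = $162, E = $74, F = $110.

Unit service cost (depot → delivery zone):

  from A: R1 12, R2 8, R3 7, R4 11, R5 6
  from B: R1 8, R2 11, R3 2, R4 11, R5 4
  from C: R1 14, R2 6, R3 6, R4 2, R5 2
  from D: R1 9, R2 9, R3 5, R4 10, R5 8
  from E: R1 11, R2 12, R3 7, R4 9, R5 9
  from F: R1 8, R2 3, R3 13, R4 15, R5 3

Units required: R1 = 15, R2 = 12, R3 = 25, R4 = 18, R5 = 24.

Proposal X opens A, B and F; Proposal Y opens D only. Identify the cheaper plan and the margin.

Proposal X: {A, B, F}: R1→B 8·15=120, R2→F 3·12=36, R3→B 2·25=50, R4→A 11·18=198, R5→F 3·24=72. Service 476; fixed 419; total 895.
Proposal Y: {D}: R1→D 9·15=135, R2→D 9·12=108, R3→D 5·25=125, R4→D 10·18=180, R5→D 8·24=192. Service 740; fixed 162; total 902.
Difference: |895 − 902| = 7.

Proposal X is cheaper by 7.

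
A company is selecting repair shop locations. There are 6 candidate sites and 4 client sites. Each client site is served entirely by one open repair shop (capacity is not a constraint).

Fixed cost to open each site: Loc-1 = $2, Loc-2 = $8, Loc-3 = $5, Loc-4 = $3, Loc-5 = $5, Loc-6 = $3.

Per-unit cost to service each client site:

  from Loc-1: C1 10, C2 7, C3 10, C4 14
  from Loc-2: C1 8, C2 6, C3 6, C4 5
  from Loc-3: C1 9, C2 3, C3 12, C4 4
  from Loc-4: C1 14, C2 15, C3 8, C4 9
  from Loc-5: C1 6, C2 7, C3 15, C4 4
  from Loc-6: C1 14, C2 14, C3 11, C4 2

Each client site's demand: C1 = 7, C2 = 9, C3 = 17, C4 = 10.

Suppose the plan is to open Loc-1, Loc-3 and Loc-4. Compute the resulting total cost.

Total cost: 276

Each client site is assigned to its cheapest site among the open ones.
{Loc-1, Loc-3, Loc-4}: C1→Loc-3 9·7=63, C2→Loc-3 3·9=27, C3→Loc-4 8·17=136, C4→Loc-3 4·10=40. Service 266; fixed 10; total 276.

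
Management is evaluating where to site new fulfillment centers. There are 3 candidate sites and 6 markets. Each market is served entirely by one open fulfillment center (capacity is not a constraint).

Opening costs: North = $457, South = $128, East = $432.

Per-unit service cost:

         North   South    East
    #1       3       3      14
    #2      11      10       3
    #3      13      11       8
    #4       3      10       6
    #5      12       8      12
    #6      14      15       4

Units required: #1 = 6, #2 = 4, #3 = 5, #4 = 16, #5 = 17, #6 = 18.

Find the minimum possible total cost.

For any fixed open set, each market goes to its cheapest open site; total = fixed + service.
{South}: #1→South 3·6=18, #2→South 10·4=40, #3→South 11·5=55, #4→South 10·16=160, #5→South 8·17=136, #6→South 15·18=270. Service 679; fixed 128; total 807.
{South, East}: service 374 + fixed 560 = 934
{East}: service 508 + fixed 432 = 940
{North, South, East}: #1→North 3·6=18, #2→East 3·4=12, #3→East 8·5=40, #4→North 3·16=48, #5→South 8·17=136, #6→East 4·18=72. Service 326; fixed 1017; total 1343.
No other subset beats 807.

Minimum total cost: 807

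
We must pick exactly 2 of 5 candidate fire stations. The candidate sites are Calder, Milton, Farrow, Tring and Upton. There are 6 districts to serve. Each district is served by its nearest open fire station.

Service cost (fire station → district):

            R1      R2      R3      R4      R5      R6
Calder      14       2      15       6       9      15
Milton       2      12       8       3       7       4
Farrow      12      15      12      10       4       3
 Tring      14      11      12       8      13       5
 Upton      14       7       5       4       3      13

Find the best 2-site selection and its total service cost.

Choose Milton and Upton; total service cost 24.

With exactly 2 open, each district uses its cheapest among the chosen.
{Milton, Upton}: R1→Milton 2, R2→Upton 7, R3→Upton 5, R4→Milton 3, R5→Upton 3, R6→Milton 4. Service cost 24.
{Calder, Milton}: service cost 26
{Milton, Farrow}: service cost 32
Among all 10 size-2 choices, {Milton, Upton} is lowest.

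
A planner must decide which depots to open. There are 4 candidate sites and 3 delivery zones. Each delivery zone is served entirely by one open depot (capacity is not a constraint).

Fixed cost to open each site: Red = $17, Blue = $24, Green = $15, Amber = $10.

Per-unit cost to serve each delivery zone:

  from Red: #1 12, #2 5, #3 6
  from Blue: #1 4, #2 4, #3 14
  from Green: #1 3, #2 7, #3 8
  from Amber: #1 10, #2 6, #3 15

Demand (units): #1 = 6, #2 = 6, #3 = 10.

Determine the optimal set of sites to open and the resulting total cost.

Open Red and Green; minimum total cost 140.

For any fixed open set, each delivery zone goes to its cheapest open site; total = fixed + service.
{Red, Green}: #1→Green 3·6=18, #2→Red 5·6=30, #3→Red 6·10=60. Service 108; fixed 32; total 140.
{Red, Blue}: service 108 + fixed 41 = 149
{Red, Green, Amber}: #1→Green 3·6=18, #2→Red 5·6=30, #3→Red 6·10=60. Service 108; fixed 42; total 150.
{Red, Blue, Green, Amber}: service 102 + fixed 66 = 168
(All 15 nonempty subsets were checked; Red and Green is lowest.)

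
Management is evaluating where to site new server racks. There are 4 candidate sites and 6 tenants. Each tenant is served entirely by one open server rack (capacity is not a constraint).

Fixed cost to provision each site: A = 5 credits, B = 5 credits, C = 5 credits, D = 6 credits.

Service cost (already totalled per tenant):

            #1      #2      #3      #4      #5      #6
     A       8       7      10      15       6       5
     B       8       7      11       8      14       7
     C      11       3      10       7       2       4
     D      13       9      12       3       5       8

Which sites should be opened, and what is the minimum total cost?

Open C only; minimum total cost 42.

For any fixed open set, each tenant goes to its cheapest open site; total = fixed + service.
{C}: #1→C 11, #2→C 3, #3→C 10, #4→C 7, #5→C 2, #6→C 4. Service 37; fixed 5; total 42.
{A, C}: #1→A 8, #2→C 3, #3→A 10, #4→C 7, #5→C 2, #6→C 4. Service 34; fixed 10; total 44.
{B, C}: service 34 + fixed 10 = 44
{A, B, C, D}: service 30 + fixed 21 = 51
No other subset beats 42.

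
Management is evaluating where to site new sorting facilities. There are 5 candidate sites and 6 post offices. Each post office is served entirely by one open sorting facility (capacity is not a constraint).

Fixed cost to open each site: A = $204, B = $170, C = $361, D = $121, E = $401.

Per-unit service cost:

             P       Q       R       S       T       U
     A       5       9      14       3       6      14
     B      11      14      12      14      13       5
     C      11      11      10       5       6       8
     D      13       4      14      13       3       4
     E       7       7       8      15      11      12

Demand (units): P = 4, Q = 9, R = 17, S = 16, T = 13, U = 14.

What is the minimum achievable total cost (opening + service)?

Minimum total cost: 750

For any fixed open set, each post office goes to its cheapest open site; total = fixed + service.
{D}: P→D 13·4=52, Q→D 4·9=36, R→D 14·17=238, S→D 13·16=208, T→D 3·13=39, U→D 4·14=56. Service 629; fixed 121; total 750.
{A, D}: service 437 + fixed 325 = 762
{A}: P→A 5·4=20, Q→A 9·9=81, R→A 14·17=238, S→A 3·16=48, T→A 6·13=78, U→A 14·14=196. Service 661; fixed 204; total 865.
{A, B, C, D, E}: P→A 5·4=20, Q→D 4·9=36, R→E 8·17=136, S→A 3·16=48, T→D 3·13=39, U→D 4·14=56. Service 335; fixed 1257; total 1592.
No other subset beats 750.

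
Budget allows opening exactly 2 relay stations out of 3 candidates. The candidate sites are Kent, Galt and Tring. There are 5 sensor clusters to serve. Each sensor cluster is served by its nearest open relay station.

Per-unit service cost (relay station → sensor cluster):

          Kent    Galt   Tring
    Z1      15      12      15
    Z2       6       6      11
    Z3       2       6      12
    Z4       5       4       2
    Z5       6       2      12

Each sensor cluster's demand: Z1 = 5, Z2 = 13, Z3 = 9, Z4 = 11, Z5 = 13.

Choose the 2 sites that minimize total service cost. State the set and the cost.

With exactly 2 open, each sensor cluster uses its cheapest among the chosen.
{Kent, Galt}: Z1→Galt 12·5=60, Z2→Kent 6·13=78, Z3→Kent 2·9=18, Z4→Galt 4·11=44, Z5→Galt 2·13=26. Service cost 226.
{Galt, Tring}: service cost 240
{Kent, Tring}: service cost 271
Among all 3 size-2 choices, {Kent, Galt} is lowest.

Choose Kent and Galt; total service cost 226.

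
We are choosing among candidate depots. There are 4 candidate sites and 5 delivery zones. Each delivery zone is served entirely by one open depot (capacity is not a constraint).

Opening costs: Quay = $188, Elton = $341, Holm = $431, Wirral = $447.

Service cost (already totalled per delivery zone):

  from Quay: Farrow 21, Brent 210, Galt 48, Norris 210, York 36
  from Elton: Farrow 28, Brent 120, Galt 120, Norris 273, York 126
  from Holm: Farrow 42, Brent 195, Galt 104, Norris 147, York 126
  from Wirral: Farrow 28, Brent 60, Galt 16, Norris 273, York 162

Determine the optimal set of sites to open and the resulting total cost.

Open Quay only; minimum total cost 713.

For any fixed open set, each delivery zone goes to its cheapest open site; total = fixed + service.
{Quay}: Farrow→Quay 21, Brent→Quay 210, Galt→Quay 48, Norris→Quay 210, York→Quay 36. Service 525; fixed 188; total 713.
{Quay, Elton}: service 435 + fixed 529 = 964
{Quay, Wirral}: service 343 + fixed 635 = 978
{Quay, Elton, Holm, Wirral}: service 280 + fixed 1407 = 1687
(All 15 nonempty subsets were checked; Quay only is lowest.)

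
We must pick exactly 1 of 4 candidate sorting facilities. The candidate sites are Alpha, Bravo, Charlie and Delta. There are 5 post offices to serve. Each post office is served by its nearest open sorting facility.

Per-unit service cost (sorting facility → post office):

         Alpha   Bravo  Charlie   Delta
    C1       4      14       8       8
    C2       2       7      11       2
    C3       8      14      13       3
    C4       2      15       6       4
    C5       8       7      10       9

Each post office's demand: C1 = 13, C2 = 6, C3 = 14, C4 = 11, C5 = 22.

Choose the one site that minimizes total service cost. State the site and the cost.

With exactly 1 open, each post office uses its cheapest among the chosen.
{Alpha}: C1→Alpha 4·13=52, C2→Alpha 2·6=12, C3→Alpha 8·14=112, C4→Alpha 2·11=22, C5→Alpha 8·22=176. Service cost 374.
{Delta}: service cost 400
{Charlie}: service cost 638
Among all 4 size-1 choices, {Alpha} is lowest.

Choose Alpha only; total service cost 374.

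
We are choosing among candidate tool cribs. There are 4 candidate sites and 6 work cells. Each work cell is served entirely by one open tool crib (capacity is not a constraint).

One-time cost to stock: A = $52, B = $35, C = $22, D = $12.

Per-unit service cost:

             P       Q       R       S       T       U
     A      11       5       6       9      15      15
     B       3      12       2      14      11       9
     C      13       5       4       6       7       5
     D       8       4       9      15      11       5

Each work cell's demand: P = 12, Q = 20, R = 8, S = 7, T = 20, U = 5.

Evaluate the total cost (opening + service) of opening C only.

Each work cell is assigned to its cheapest site among the open ones.
{C}: P→C 13·12=156, Q→C 5·20=100, R→C 4·8=32, S→C 6·7=42, T→C 7·20=140, U→C 5·5=25. Service 495; fixed 22; total 517.

Total cost: 517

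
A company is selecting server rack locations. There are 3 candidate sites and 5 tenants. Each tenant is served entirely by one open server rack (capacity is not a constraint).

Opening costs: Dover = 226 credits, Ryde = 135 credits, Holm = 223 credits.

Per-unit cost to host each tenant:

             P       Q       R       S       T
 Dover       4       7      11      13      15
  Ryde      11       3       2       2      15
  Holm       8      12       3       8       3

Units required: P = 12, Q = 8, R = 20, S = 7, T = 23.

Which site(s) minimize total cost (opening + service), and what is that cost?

For any fixed open set, each tenant goes to its cheapest open site; total = fixed + service.
{Holm}: P→Holm 8·12=96, Q→Holm 12·8=96, R→Holm 3·20=60, S→Holm 8·7=56, T→Holm 3·23=69. Service 377; fixed 223; total 600.
{Ryde, Holm}: service 243 + fixed 358 = 601
{Ryde}: P→Ryde 11·12=132, Q→Ryde 3·8=24, R→Ryde 2·20=40, S→Ryde 2·7=14, T→Ryde 15·23=345. Service 555; fixed 135; total 690.
{Dover, Ryde, Holm}: P→Dover 4·12=48, Q→Ryde 3·8=24, R→Ryde 2·20=40, S→Ryde 2·7=14, T→Holm 3·23=69. Service 195; fixed 584; total 779.
No other subset beats 600.

Open Holm only; minimum total cost 600.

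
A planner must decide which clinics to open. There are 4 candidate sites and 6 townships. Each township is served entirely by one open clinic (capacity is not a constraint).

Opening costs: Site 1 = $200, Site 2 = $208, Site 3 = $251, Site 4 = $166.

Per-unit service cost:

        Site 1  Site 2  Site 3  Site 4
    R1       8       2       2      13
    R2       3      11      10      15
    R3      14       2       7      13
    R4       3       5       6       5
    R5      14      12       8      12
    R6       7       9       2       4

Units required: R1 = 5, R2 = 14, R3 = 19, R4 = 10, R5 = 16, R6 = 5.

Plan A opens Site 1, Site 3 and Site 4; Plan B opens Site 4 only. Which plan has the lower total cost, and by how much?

Plan A: {Site 1, Site 3, Site 4}: R1→Site 3 2·5=10, R2→Site 1 3·14=42, R3→Site 3 7·19=133, R4→Site 1 3·10=30, R5→Site 3 8·16=128, R6→Site 3 2·5=10. Service 353; fixed 617; total 970.
Plan B: {Site 4}: R1→Site 4 13·5=65, R2→Site 4 15·14=210, R3→Site 4 13·19=247, R4→Site 4 5·10=50, R5→Site 4 12·16=192, R6→Site 4 4·5=20. Service 784; fixed 166; total 950.
Difference: |970 − 950| = 20.

Plan B is cheaper by 20.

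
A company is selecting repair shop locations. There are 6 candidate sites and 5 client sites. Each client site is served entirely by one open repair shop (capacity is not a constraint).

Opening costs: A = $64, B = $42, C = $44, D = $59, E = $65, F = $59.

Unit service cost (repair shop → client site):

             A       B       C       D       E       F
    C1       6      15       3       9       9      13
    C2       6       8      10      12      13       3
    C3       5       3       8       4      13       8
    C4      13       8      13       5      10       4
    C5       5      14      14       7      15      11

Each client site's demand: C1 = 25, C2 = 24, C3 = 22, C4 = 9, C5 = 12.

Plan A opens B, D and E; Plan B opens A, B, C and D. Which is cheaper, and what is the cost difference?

Plan B is cheaper by 179.

Plan A: {B, D, E}: C1→D 9·25=225, C2→B 8·24=192, C3→B 3·22=66, C4→D 5·9=45, C5→D 7·12=84. Service 612; fixed 166; total 778.
Plan B: {A, B, C, D}: C1→C 3·25=75, C2→A 6·24=144, C3→B 3·22=66, C4→D 5·9=45, C5→A 5·12=60. Service 390; fixed 209; total 599.
Difference: |778 − 599| = 179.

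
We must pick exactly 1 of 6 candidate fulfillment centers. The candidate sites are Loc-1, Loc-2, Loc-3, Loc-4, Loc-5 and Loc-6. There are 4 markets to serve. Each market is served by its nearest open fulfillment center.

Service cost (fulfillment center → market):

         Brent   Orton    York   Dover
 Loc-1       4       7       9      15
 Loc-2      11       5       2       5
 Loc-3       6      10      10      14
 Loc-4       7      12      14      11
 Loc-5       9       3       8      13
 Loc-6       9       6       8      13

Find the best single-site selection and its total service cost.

Choose Loc-2 only; total service cost 23.

With exactly 1 open, each market uses its cheapest among the chosen.
{Loc-2}: Brent→Loc-2 11, Orton→Loc-2 5, York→Loc-2 2, Dover→Loc-2 5. Service cost 23.
{Loc-5}: service cost 33
{Loc-1}: service cost 35
Among all 6 size-1 choices, {Loc-2} is lowest.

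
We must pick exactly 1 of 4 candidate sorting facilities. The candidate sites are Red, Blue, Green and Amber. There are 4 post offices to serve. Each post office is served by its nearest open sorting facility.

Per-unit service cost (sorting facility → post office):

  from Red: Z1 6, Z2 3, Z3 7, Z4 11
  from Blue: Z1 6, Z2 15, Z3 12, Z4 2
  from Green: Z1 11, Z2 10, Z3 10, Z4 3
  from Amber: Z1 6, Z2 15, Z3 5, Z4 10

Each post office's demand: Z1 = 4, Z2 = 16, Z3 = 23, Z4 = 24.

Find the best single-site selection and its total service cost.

With exactly 1 open, each post office uses its cheapest among the chosen.
{Red}: Z1→Red 6·4=24, Z2→Red 3·16=48, Z3→Red 7·23=161, Z4→Red 11·24=264. Service cost 497.
{Green}: service cost 506
{Blue}: service cost 588
Among all 4 size-1 choices, {Red} is lowest.

Choose Red only; total service cost 497.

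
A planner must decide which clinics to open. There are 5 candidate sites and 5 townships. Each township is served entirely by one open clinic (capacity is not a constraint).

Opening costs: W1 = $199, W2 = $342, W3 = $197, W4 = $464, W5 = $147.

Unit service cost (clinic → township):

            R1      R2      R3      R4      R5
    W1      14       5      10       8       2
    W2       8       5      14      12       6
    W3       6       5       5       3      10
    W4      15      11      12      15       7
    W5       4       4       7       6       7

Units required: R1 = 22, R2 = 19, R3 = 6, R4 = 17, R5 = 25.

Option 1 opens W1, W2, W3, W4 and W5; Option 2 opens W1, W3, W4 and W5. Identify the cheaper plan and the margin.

Option 1: {W1, W2, W3, W4, W5}: R1→W5 4·22=88, R2→W5 4·19=76, R3→W3 5·6=30, R4→W3 3·17=51, R5→W1 2·25=50. Service 295; fixed 1349; total 1644.
Option 2: {W1, W3, W4, W5}: R1→W5 4·22=88, R2→W5 4·19=76, R3→W3 5·6=30, R4→W3 3·17=51, R5→W1 2·25=50. Service 295; fixed 1007; total 1302.
Difference: |1644 − 1302| = 342.

Option 2 is cheaper by 342.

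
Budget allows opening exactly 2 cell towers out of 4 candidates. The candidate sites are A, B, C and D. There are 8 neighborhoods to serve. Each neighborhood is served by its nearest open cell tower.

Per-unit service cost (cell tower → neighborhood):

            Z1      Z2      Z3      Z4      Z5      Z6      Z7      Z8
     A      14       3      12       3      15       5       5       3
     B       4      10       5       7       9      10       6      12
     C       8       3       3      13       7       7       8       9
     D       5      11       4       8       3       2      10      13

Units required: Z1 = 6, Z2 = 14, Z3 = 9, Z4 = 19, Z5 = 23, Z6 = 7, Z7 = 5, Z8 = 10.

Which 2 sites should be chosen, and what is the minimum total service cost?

Choose A and D; total service cost 303.

With exactly 2 open, each neighborhood uses its cheapest among the chosen.
{A, D}: Z1→D 5·6=30, Z2→A 3·14=42, Z3→D 4·9=36, Z4→A 3·19=57, Z5→D 3·23=69, Z6→D 2·7=14, Z7→A 5·5=25, Z8→A 3·10=30. Service cost 303.
{A, C}: service cost 425
{C, D}: service cost 464
Among all 6 size-2 choices, {A, D} is lowest.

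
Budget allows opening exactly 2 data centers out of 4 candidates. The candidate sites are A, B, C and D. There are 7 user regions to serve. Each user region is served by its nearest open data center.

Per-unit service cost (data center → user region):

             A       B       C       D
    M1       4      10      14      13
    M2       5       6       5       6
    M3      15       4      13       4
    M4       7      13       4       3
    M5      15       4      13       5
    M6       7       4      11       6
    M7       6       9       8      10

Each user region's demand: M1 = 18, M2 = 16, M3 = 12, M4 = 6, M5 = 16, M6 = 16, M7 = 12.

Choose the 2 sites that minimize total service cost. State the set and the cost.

Choose A and B; total service cost 442.

With exactly 2 open, each user region uses its cheapest among the chosen.
{A, B}: M1→A 4·18=72, M2→A 5·16=80, M3→B 4·12=48, M4→A 7·6=42, M5→B 4·16=64, M6→B 4·16=64, M7→A 6·12=72. Service cost 442.
{A, D}: service cost 466
{B, C}: service cost 556
Among all 6 size-2 choices, {A, B} is lowest.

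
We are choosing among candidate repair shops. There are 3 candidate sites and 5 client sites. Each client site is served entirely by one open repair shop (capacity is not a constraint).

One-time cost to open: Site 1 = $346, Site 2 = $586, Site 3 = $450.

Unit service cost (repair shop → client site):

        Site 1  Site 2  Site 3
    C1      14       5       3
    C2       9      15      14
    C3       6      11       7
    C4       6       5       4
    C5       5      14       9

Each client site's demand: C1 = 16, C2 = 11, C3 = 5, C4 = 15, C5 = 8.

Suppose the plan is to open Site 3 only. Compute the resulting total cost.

Total cost: 819

Each client site is assigned to its cheapest site among the open ones.
{Site 3}: C1→Site 3 3·16=48, C2→Site 3 14·11=154, C3→Site 3 7·5=35, C4→Site 3 4·15=60, C5→Site 3 9·8=72. Service 369; fixed 450; total 819.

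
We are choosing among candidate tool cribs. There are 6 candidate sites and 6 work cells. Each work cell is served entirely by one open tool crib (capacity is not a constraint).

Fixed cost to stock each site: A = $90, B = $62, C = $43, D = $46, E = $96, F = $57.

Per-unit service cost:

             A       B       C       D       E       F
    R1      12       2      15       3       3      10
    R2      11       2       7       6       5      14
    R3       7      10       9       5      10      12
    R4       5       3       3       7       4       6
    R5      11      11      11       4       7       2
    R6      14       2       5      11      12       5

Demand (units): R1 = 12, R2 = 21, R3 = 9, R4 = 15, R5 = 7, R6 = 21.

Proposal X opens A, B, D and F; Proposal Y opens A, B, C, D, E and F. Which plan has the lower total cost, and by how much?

Proposal X: {A, B, D, F}: R1→B 2·12=24, R2→B 2·21=42, R3→D 5·9=45, R4→B 3·15=45, R5→F 2·7=14, R6→B 2·21=42. Service 212; fixed 255; total 467.
Proposal Y: {A, B, C, D, E, F}: R1→B 2·12=24, R2→B 2·21=42, R3→D 5·9=45, R4→B 3·15=45, R5→F 2·7=14, R6→B 2·21=42. Service 212; fixed 394; total 606.
Difference: |467 − 606| = 139.

Proposal X is cheaper by 139.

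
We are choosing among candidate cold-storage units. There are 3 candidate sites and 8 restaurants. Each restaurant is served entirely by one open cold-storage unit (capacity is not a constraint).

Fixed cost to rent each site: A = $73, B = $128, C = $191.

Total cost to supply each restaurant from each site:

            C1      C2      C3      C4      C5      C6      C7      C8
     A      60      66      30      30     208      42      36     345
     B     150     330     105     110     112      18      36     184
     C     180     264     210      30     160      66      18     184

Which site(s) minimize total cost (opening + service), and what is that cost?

Open A and B; minimum total cost 737.

For any fixed open set, each restaurant goes to its cheapest open site; total = fixed + service.
{A, B}: C1→A 60, C2→A 66, C3→A 30, C4→A 30, C5→B 112, C6→B 18, C7→A 36, C8→B 184. Service 536; fixed 201; total 737.
{A, C}: C1→A 60, C2→A 66, C3→A 30, C4→A 30, C5→C 160, C6→A 42, C7→C 18, C8→C 184. Service 590; fixed 264; total 854.
{A}: service 817 + fixed 73 = 890
{A, B, C}: C1→A 60, C2→A 66, C3→A 30, C4→A 30, C5→B 112, C6→B 18, C7→C 18, C8→B 184. Service 518; fixed 392; total 910.
No other subset beats 737.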